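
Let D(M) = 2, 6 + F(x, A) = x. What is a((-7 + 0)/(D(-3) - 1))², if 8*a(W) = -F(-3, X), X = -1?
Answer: 81/64 ≈ 1.2656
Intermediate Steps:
F(x, A) = -6 + x
a(W) = 9/8 (a(W) = (-(-6 - 3))/8 = (-1*(-9))/8 = (⅛)*9 = 9/8)
a((-7 + 0)/(D(-3) - 1))² = (9/8)² = 81/64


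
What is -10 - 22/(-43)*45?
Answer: 560/43 ≈ 13.023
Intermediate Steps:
-10 - 22/(-43)*45 = -10 - 22*(-1/43)*45 = -10 + (22/43)*45 = -10 + 990/43 = 560/43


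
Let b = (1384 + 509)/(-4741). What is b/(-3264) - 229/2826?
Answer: -589723213/7288547904 ≈ -0.080911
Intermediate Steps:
b = -1893/4741 (b = 1893*(-1/4741) = -1893/4741 ≈ -0.39928)
b/(-3264) - 229/2826 = -1893/4741/(-3264) - 229/2826 = -1893/4741*(-1/3264) - 229*1/2826 = 631/5158208 - 229/2826 = -589723213/7288547904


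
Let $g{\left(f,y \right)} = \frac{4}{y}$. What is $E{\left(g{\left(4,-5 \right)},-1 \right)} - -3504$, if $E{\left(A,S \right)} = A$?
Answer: $\frac{17516}{5} \approx 3503.2$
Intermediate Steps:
$E{\left(g{\left(4,-5 \right)},-1 \right)} - -3504 = \frac{4}{-5} - -3504 = 4 \left(- \frac{1}{5}\right) + 3504 = - \frac{4}{5} + 3504 = \frac{17516}{5}$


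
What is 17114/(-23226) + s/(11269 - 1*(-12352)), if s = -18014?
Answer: -5206601/3472287 ≈ -1.4995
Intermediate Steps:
17114/(-23226) + s/(11269 - 1*(-12352)) = 17114/(-23226) - 18014/(11269 - 1*(-12352)) = 17114*(-1/23226) - 18014/(11269 + 12352) = -8557/11613 - 18014/23621 = -5206601/3472287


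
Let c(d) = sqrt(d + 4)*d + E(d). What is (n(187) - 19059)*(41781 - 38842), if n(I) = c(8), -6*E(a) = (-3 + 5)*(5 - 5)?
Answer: -56014401 + 47024*sqrt(3) ≈ -5.5933e+7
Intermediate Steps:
E(a) = 0 (E(a) = -(-3 + 5)*(5 - 5)/6 = -0/3 = -1/6*0 = 0)
c(d) = d*sqrt(4 + d) (c(d) = sqrt(d + 4)*d + 0 = sqrt(4 + d)*d + 0 = d*sqrt(4 + d) + 0 = d*sqrt(4 + d))
n(I) = 16*sqrt(3) (n(I) = 8*sqrt(4 + 8) = 8*sqrt(12) = 8*(2*sqrt(3)) = 16*sqrt(3))
(n(187) - 19059)*(41781 - 38842) = (16*sqrt(3) - 19059)*(41781 - 38842) = (-19059 + 16*sqrt(3))*2939 = -56014401 + 47024*sqrt(3)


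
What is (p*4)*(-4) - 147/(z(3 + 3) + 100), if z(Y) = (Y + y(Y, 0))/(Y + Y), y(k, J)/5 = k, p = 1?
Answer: -1795/103 ≈ -17.427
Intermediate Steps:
y(k, J) = 5*k
z(Y) = 3 (z(Y) = (Y + 5*Y)/(Y + Y) = (6*Y)/((2*Y)) = (6*Y)*(1/(2*Y)) = 3)
(p*4)*(-4) - 147/(z(3 + 3) + 100) = (1*4)*(-4) - 147/(3 + 100) = 4*(-4) - 147/103 = -16 - 147*1/103 = -16 - 147/103 = -1795/103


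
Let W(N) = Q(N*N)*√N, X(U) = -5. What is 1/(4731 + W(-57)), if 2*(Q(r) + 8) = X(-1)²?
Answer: 332/1570773 - 2*I*√57/9948229 ≈ 0.00021136 - 1.5178e-6*I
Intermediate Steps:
Q(r) = 9/2 (Q(r) = -8 + (½)*(-5)² = -8 + (½)*25 = -8 + 25/2 = 9/2)
W(N) = 9*√N/2
1/(4731 + W(-57)) = 1/(4731 + 9*√(-57)/2) = 1/(4731 + 9*(I*√57)/2) = 1/(4731 + 9*I*√57/2)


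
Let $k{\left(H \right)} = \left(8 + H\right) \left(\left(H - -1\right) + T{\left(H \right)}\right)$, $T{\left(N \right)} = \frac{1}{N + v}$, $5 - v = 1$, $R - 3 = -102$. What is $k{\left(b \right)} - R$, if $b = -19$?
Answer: $\frac{4466}{15} \approx 297.73$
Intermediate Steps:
$R = -99$ ($R = 3 - 102 = -99$)
$v = 4$ ($v = 5 - 1 = 4$)
$T{\left(N \right)} = \frac{1}{4 + N}$ ($T{\left(N \right)} = \frac{1}{N + 4} = \frac{1}{4 + N}$)
$k{\left(H \right)} = \left(8 + H\right) \left(1 + H + \frac{1}{4 + H}\right)$ ($k{\left(H \right)} = \left(8 + H\right) \left(\left(H - -1\right) + \frac{1}{4 + H}\right) = \left(8 + H\right) \left(\left(H + 1\right) + \frac{1}{4 + H}\right) = \left(8 + H\right) \left(\left(1 + H\right) + \frac{1}{4 + H}\right) = \left(8 + H\right) \left(1 + H + \frac{1}{4 + H}\right)$)
$k{\left(b \right)} - R = \frac{40 + \left(-19\right)^{3} + 13 \left(-19\right)^{2} + 45 \left(-19\right)}{4 - 19} - -99 = \frac{40 - 6859 + 13 \cdot 361 - 855}{-15} + 99 = - \frac{40 - 6859 + 4693 - 855}{15} + 99 = \left(- \frac{1}{15}\right) \left(-2981\right) + 99 = \frac{2981}{15} + 99 = \frac{4466}{15}$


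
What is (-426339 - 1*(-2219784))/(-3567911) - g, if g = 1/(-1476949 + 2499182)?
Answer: -1833322230596/3647236365263 ≈ -0.50266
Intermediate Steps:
g = 1/1022233 ≈ 9.7825e-7
(-426339 - 1*(-2219784))/(-3567911) - g = (-426339 - 1*(-2219784))/(-3567911) - 1*1/1022233 = (-426339 + 2219784)*(-1/3567911) - 1/1022233 = 1793445*(-1/3567911) - 1/1022233 = -1793445/3567911 - 1/1022233 = -1833322230596/3647236365263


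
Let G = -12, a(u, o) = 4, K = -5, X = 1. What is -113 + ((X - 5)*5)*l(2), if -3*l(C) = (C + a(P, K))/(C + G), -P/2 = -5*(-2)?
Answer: -117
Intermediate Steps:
P = -20 (P = -(-10)*(-2) = -2*10 = -20)
l(C) = -(4 + C)/(3*(-12 + C)) (l(C) = -(C + 4)/(3*(C - 12)) = -(4 + C)/(3*(-12 + C)))
-113 + ((X - 5)*5)*l(2) = -113 + ((1 - 5)*5)*((-4 - 1*2)/(3*(-12 + 2))) = -113 + (-4*5)*((⅓)*(-4 - 2)/(-10)) = -113 - 20*(-1)*(-6)/(3*10) = -113 - 20*⅕ = -113 - 4 = -117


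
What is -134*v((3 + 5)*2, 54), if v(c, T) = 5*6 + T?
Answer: -11256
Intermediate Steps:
v(c, T) = 30 + T
-134*v((3 + 5)*2, 54) = -134*(30 + 54) = -134*84 = -11256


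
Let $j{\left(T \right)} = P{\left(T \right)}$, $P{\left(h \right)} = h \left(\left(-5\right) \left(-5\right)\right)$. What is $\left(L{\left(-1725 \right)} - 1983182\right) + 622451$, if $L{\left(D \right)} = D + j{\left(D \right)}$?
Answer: $-1405581$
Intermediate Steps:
$P{\left(h \right)} = 25 h$ ($P{\left(h \right)} = h 25 = 25 h$)
$j{\left(T \right)} = 25 T$
$L{\left(D \right)} = 26 D$ ($L{\left(D \right)} = D + 25 D = 26 D$)
$\left(L{\left(-1725 \right)} - 1983182\right) + 622451 = \left(26 \left(-1725\right) - 1983182\right) + 622451 = \left(-44850 - 1983182\right) + 622451 = -2028032 + 622451 = -1405581$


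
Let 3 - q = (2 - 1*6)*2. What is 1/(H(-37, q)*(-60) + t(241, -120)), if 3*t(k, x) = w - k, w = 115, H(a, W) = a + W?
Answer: 1/1518 ≈ 0.00065876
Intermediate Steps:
q = 11 (q = 3 - (2 - 1*6)*2 = 3 - (2 - 6)*2 = 3 - (-4)*2 = 3 - 1*(-8) = 3 + 8 = 11)
H(a, W) = W + a
t(k, x) = 115/3 - k/3 (t(k, x) = (115 - k)/3 = 115/3 - k/3)
1/(H(-37, q)*(-60) + t(241, -120)) = 1/((11 - 37)*(-60) + (115/3 - ⅓*241)) = 1/(-26*(-60) + (115/3 - 241/3)) = 1/(1560 - 42) = 1/1518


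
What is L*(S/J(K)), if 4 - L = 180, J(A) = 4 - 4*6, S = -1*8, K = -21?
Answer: -352/5 ≈ -70.400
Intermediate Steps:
S = -8
J(A) = -20 (J(A) = 4 - 24 = -20)
L = -176 (L = 4 - 1*180 = 4 - 180 = -176)
L*(S/J(K)) = -(-1408)/(-20) = -(-1408)*(-1)/20 = -176*⅖ = -352/5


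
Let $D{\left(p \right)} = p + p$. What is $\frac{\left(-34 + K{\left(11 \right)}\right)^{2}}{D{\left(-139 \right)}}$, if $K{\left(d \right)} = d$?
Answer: $- \frac{529}{278} \approx -1.9029$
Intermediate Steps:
$D{\left(p \right)} = 2 p$
$\frac{\left(-34 + K{\left(11 \right)}\right)^{2}}{D{\left(-139 \right)}} = \frac{\left(-34 + 11\right)^{2}}{2 \left(-139\right)} = \frac{\left(-23\right)^{2}}{-278} = 529 \left(- \frac{1}{278}\right) = - \frac{529}{278}$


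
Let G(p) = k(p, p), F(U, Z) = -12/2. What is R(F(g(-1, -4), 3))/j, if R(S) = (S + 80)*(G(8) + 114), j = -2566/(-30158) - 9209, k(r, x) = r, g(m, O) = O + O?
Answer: -34033303/34715307 ≈ -0.98035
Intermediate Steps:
g(m, O) = 2*O
F(U, Z) = -6 (F(U, Z) = -12*½ = -6)
j = -138861228/15079 (j = -2566*(-1/30158) - 9209 = 1283/15079 - 9209 = -138861228/15079 ≈ -9208.9)
G(p) = p
R(S) = 9760 + 122*S (R(S) = (S + 80)*(8 + 114) = (80 + S)*122 = 9760 + 122*S)
R(F(g(-1, -4), 3))/j = (9760 + 122*(-6))/(-138861228/15079) = (9760 - 732)*(-15079/138861228) = 9028*(-15079/138861228) = -34033303/34715307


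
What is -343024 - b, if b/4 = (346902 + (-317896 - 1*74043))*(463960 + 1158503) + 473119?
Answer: 292281229024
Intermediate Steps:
b = -292281572048 (b = 4*((346902 + (-317896 - 1*74043))*(463960 + 1158503) + 473119) = 4*((346902 + (-317896 - 74043))*1622463 + 473119) = 4*((346902 - 391939)*1622463 + 473119) = 4*(-45037*1622463 + 473119) = 4*(-73070866131 + 473119) = 4*(-73070393012) = -292281572048)
-343024 - b = -343024 - 1*(-292281572048) = -343024 + 292281572048 = 292281229024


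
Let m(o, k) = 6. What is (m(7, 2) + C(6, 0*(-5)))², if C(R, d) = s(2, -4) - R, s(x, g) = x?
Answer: 4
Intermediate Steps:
C(R, d) = 2 - R
(m(7, 2) + C(6, 0*(-5)))² = (6 + (2 - 1*6))² = (6 + (2 - 6))² = (6 - 4)² = 2² = 4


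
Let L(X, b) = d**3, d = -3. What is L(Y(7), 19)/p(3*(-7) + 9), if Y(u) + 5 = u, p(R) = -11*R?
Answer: -9/44 ≈ -0.20455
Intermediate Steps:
Y(u) = -5 + u
L(X, b) = -27 (L(X, b) = (-3)**3 = -27)
L(Y(7), 19)/p(3*(-7) + 9) = -27*(-1/(11*(3*(-7) + 9))) = -27*(-1/(11*(-21 + 9))) = -27/((-11*(-12))) = -27/132 = -27*1/132 = -9/44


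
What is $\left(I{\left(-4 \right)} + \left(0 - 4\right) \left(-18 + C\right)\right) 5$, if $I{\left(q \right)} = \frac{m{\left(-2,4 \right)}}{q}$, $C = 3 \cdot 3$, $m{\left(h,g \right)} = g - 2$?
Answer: $\frac{355}{2} \approx 177.5$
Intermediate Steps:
$m{\left(h,g \right)} = -2 + g$
$C = 9$
$I{\left(q \right)} = \frac{2}{q}$ ($I{\left(q \right)} = \frac{-2 + 4}{q} = \frac{2}{q}$)
$\left(I{\left(-4 \right)} + \left(0 - 4\right) \left(-18 + C\right)\right) 5 = \left(\frac{2}{-4} + \left(0 - 4\right) \left(-18 + 9\right)\right) 5 = \left(2 \left(- \frac{1}{4}\right) - -36\right) 5 = \left(- \frac{1}{2} + 36\right) 5 = \frac{71}{2} \cdot 5 = \frac{355}{2}$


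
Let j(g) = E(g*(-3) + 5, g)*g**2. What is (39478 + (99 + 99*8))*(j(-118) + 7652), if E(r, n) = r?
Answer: 202102069792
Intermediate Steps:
j(g) = g**2*(5 - 3*g) (j(g) = (g*(-3) + 5)*g**2 = (-3*g + 5)*g**2 = (5 - 3*g)*g**2 = g**2*(5 - 3*g))
(39478 + (99 + 99*8))*(j(-118) + 7652) = (39478 + (99 + 99*8))*((-118)**2*(5 - 3*(-118)) + 7652) = (39478 + (99 + 792))*(13924*(5 + 354) + 7652) = (39478 + 891)*(13924*359 + 7652) = 40369*(4998716 + 7652) = 40369*5006368 = 202102069792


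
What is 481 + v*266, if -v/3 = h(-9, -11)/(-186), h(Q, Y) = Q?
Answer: 13714/31 ≈ 442.39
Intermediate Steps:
v = -9/62 (v = -(-27)/(-186) = -(-27)*(-1)/186 = -3*3/62 = -9/62 ≈ -0.14516)
481 + v*266 = 481 - 9/62*266 = 481 - 1197/31 = 13714/31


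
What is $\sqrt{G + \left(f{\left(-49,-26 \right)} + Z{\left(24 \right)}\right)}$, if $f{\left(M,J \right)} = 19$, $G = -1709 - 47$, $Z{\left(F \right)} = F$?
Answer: $i \sqrt{1713} \approx 41.388 i$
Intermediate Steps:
$G = -1756$ ($G = -1709 - 47 = -1756$)
$\sqrt{G + \left(f{\left(-49,-26 \right)} + Z{\left(24 \right)}\right)} = \sqrt{-1756 + \left(19 + 24\right)} = \sqrt{-1756 + 43} = \sqrt{-1713} = i \sqrt{1713}$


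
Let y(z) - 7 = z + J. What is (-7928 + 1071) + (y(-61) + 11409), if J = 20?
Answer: 4518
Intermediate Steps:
y(z) = 27 + z (y(z) = 7 + (z + 20) = 7 + (20 + z) = 27 + z)
(-7928 + 1071) + (y(-61) + 11409) = (-7928 + 1071) + ((27 - 61) + 11409) = -6857 + (-34 + 11409) = -6857 + 11375 = 4518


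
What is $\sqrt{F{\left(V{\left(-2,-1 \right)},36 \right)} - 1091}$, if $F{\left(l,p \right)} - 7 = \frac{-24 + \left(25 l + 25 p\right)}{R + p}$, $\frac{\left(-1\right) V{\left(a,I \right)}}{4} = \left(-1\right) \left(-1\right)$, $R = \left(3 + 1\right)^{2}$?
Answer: $\frac{i \sqrt{180674}}{13} \approx 32.697 i$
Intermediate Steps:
$R = 16$ ($R = 4^{2} = 16$)
$V{\left(a,I \right)} = -4$ ($V{\left(a,I \right)} = - 4 \left(\left(-1\right) \left(-1\right)\right) = \left(-4\right) 1 = -4$)
$F{\left(l,p \right)} = 7 + \frac{-24 + 25 l + 25 p}{16 + p}$ ($F{\left(l,p \right)} = 7 + \frac{-24 + \left(25 l + 25 p\right)}{16 + p} = 7 + \frac{-24 + 25 l + 25 p}{16 + p}$)
$\sqrt{F{\left(V{\left(-2,-1 \right)},36 \right)} - 1091} = \sqrt{\frac{88 + 25 \left(-4\right) + 32 \cdot 36}{16 + 36} - 1091} = \sqrt{\frac{88 - 100 + 1152}{52} - 1091} = \sqrt{\frac{1}{52} \cdot 1140 - 1091} = \sqrt{\frac{285}{13} - 1091} = \sqrt{- \frac{13898}{13}} = \frac{i \sqrt{180674}}{13}$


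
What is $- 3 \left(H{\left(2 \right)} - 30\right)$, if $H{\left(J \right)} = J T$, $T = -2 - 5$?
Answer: $132$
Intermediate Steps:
$T = -7$ ($T = -2 - 5 = -7$)
$H{\left(J \right)} = - 7 J$ ($H{\left(J \right)} = J \left(-7\right) = - 7 J$)
$- 3 \left(H{\left(2 \right)} - 30\right) = - 3 \left(\left(-7\right) 2 - 30\right) = - 3 \left(-14 - 30\right) = \left(-3\right) \left(-44\right) = 132$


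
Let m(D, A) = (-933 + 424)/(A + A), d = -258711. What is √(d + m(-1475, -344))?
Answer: 13*I*√45288073/172 ≈ 508.64*I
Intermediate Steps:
m(D, A) = -509/(2*A) (m(D, A) = -509*1/(2*A) = -509/(2*A))
√(d + m(-1475, -344)) = √(-258711 - 509/2/(-344)) = √(-258711 - 509/2*(-1/344)) = √(-258711 + 509/688) = √(-177992659/688) = 13*I*√45288073/172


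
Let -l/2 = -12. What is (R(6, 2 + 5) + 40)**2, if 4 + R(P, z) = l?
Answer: 3600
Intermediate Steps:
l = 24 (l = -2*(-12) = 24)
R(P, z) = 20 (R(P, z) = -4 + 24 = 20)
(R(6, 2 + 5) + 40)**2 = (20 + 40)**2 = 60**2 = 3600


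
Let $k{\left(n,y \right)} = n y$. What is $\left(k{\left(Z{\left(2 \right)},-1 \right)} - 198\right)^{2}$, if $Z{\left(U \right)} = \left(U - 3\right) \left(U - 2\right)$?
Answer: $39204$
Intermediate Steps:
$Z{\left(U \right)} = \left(-3 + U\right) \left(-2 + U\right)$
$\left(k{\left(Z{\left(2 \right)},-1 \right)} - 198\right)^{2} = \left(\left(6 + 2^{2} - 10\right) \left(-1\right) - 198\right)^{2} = \left(\left(6 + 4 - 10\right) \left(-1\right) - 198\right)^{2} = \left(0 \left(-1\right) - 198\right)^{2} = \left(0 - 198\right)^{2} = \left(-198\right)^{2} = 39204$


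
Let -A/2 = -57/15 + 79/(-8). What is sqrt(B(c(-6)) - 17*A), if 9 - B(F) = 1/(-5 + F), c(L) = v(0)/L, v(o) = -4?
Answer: I*sqrt(7701655)/130 ≈ 21.348*I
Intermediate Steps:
c(L) = -4/L
A = 547/20 (A = -2*(-57/15 + 79/(-8)) = -2*(-57*1/15 + 79*(-1/8)) = -2*(-19/5 - 79/8) = -2*(-547/40) = 547/20 ≈ 27.350)
B(F) = 9 - 1/(-5 + F)
sqrt(B(c(-6)) - 17*A) = sqrt((-46 + 9*(-4/(-6)))/(-5 - 4/(-6)) - 17*547/20) = sqrt((-46 + 9*(-4*(-1/6)))/(-5 - 4*(-1/6)) - 9299/20) = sqrt((-46 + 9*(2/3))/(-5 + 2/3) - 9299/20) = sqrt((-46 + 6)/(-13/3) - 9299/20) = sqrt(-3/13*(-40) - 9299/20) = sqrt(120/13 - 9299/20) = sqrt(-118487/260) = I*sqrt(7701655)/130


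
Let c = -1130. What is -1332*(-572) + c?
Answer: 760774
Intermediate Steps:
-1332*(-572) + c = -1332*(-572) - 1130 = 761904 - 1130 = 760774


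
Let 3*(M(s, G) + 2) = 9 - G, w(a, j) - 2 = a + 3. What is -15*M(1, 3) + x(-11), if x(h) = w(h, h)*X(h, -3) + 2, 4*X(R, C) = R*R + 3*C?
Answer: -166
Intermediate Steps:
w(a, j) = 5 + a (w(a, j) = 2 + (a + 3) = 2 + (3 + a) = 5 + a)
M(s, G) = 1 - G/3 (M(s, G) = -2 + (9 - G)/3 = -2 + (3 - G/3) = 1 - G/3)
X(R, C) = R²/4 + 3*C/4 (X(R, C) = (R*R + 3*C)/4 = (R² + 3*C)/4 = R²/4 + 3*C/4)
x(h) = 2 + (5 + h)*(-9/4 + h²/4) (x(h) = (5 + h)*(h²/4 + (¾)*(-3)) + 2 = (5 + h)*(h²/4 - 9/4) + 2 = (5 + h)*(-9/4 + h²/4) + 2 = 2 + (5 + h)*(-9/4 + h²/4))
-15*M(1, 3) + x(-11) = -15*(1 - ⅓*3) + (2 + (-9 + (-11)²)*(5 - 11)/4) = -15*(1 - 1) + (2 + (¼)*(-9 + 121)*(-6)) = -15*0 + (2 + (¼)*112*(-6)) = 0 + (2 - 168) = 0 - 166 = -166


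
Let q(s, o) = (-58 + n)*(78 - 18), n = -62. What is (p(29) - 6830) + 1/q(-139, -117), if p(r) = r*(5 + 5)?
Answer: -47088001/7200 ≈ -6540.0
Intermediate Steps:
q(s, o) = -7200 (q(s, o) = (-58 - 62)*(78 - 18) = -120*60 = -7200)
p(r) = 10*r (p(r) = r*10 = 10*r)
(p(29) - 6830) + 1/q(-139, -117) = (10*29 - 6830) + 1/(-7200) = (290 - 6830) - 1/7200 = -6540 - 1/7200 = -47088001/7200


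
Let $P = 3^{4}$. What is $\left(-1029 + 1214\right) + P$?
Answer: $266$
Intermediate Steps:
$P = 81$
$\left(-1029 + 1214\right) + P = \left(-1029 + 1214\right) + 81 = 185 + 81 = 266$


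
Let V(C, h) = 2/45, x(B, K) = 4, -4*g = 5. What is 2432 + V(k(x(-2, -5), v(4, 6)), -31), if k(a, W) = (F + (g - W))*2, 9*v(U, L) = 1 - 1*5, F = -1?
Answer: 109442/45 ≈ 2432.0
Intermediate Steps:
g = -5/4 (g = -¼*5 = -5/4 ≈ -1.2500)
v(U, L) = -4/9 (v(U, L) = (1 - 1*5)/9 = (1 - 5)/9 = (⅑)*(-4) = -4/9)
k(a, W) = -9/2 - 2*W (k(a, W) = (-1 + (-5/4 - W))*2 = (-9/4 - W)*2 = -9/2 - 2*W)
V(C, h) = 2/45 (V(C, h) = 2*(1/45) = 2/45)
2432 + V(k(x(-2, -5), v(4, 6)), -31) = 2432 + 2/45 = 109442/45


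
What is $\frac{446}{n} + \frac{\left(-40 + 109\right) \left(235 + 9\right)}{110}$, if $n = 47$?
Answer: $\frac{420176}{2585} \approx 162.54$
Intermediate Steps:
$\frac{446}{n} + \frac{\left(-40 + 109\right) \left(235 + 9\right)}{110} = \frac{446}{47} + \frac{\left(-40 + 109\right) \left(235 + 9\right)}{110} = 446 \cdot \frac{1}{47} + 69 \cdot 244 \cdot \frac{1}{110} = \frac{446}{47} + 16836 \cdot \frac{1}{110} = \frac{446}{47} + \frac{8418}{55} = \frac{420176}{2585}$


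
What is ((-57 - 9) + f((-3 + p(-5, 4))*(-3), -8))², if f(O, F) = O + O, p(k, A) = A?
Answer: 5184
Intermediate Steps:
f(O, F) = 2*O
((-57 - 9) + f((-3 + p(-5, 4))*(-3), -8))² = ((-57 - 9) + 2*((-3 + 4)*(-3)))² = (-66 + 2*(1*(-3)))² = (-66 + 2*(-3))² = (-66 - 6)² = (-72)² = 5184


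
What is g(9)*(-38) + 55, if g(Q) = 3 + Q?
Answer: -401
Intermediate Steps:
g(9)*(-38) + 55 = (3 + 9)*(-38) + 55 = 12*(-38) + 55 = -456 + 55 = -401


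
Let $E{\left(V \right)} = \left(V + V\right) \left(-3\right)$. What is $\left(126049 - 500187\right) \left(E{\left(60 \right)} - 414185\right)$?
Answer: $155097037210$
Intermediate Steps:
$E{\left(V \right)} = - 6 V$ ($E{\left(V \right)} = 2 V \left(-3\right) = - 6 V$)
$\left(126049 - 500187\right) \left(E{\left(60 \right)} - 414185\right) = \left(126049 - 500187\right) \left(\left(-6\right) 60 - 414185\right) = - 374138 \left(-360 - 414185\right) = \left(-374138\right) \left(-414545\right) = 155097037210$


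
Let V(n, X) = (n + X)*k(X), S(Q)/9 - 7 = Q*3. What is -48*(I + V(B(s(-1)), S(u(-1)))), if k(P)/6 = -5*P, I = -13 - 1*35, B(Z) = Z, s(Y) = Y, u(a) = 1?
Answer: 11536704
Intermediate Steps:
S(Q) = 63 + 27*Q (S(Q) = 63 + 9*(Q*3) = 63 + 9*(3*Q) = 63 + 27*Q)
I = -48 (I = -13 - 35 = -48)
k(P) = -30*P (k(P) = 6*(-5*P) = -30*P)
V(n, X) = -30*X*(X + n) (V(n, X) = (n + X)*(-30*X) = (X + n)*(-30*X) = -30*X*(X + n))
-48*(I + V(B(s(-1)), S(u(-1)))) = -48*(-48 - 30*(63 + 27*1)*((63 + 27*1) - 1)) = -48*(-48 - 30*(63 + 27)*((63 + 27) - 1)) = -48*(-48 - 30*90*(90 - 1)) = -48*(-48 - 30*90*89) = -48*(-48 - 240300) = -48*(-240348) = 11536704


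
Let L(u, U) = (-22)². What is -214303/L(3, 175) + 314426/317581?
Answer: -6173307169/13973564 ≈ -441.78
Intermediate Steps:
L(u, U) = 484
-214303/L(3, 175) + 314426/317581 = -214303/484 + 314426/317581 = -6173307169/13973564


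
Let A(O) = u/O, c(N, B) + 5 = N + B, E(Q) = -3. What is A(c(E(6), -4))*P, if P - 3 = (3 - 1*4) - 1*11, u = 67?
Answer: 201/4 ≈ 50.250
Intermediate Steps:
c(N, B) = -5 + B + N (c(N, B) = -5 + (N + B) = -5 + (B + N) = -5 + B + N)
A(O) = 67/O
P = -9 (P = 3 + ((3 - 1*4) - 1*11) = 3 + ((3 - 4) - 11) = 3 + (-1 - 11) = 3 - 12 = -9)
A(c(E(6), -4))*P = (67/(-5 - 4 - 3))*(-9) = (67/(-12))*(-9) = (67*(-1/12))*(-9) = -67/12*(-9) = 201/4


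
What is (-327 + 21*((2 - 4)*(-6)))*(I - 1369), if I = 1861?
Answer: -36900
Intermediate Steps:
(-327 + 21*((2 - 4)*(-6)))*(I - 1369) = (-327 + 21*((2 - 4)*(-6)))*(1861 - 1369) = (-327 + 21*(-2*(-6)))*492 = (-327 + 21*12)*492 = (-327 + 252)*492 = -75*492 = -36900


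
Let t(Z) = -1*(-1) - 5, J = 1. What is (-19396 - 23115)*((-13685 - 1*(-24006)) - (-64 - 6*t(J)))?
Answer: -440456471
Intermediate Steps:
t(Z) = -4 (t(Z) = 1 - 5 = -4)
(-19396 - 23115)*((-13685 - 1*(-24006)) - (-64 - 6*t(J))) = (-19396 - 23115)*((-13685 - 1*(-24006)) - (-64 - 6*(-4))) = -42511*((-13685 + 24006) - (-64 + 24)) = -42511*(10321 - 1*(-40)) = -42511*(10321 + 40) = -42511*10361 = -440456471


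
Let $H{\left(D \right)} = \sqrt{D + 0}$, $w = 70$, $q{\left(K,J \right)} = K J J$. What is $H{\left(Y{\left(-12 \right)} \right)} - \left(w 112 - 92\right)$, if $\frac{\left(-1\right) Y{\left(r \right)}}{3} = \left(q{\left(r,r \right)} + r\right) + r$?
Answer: $-7748 + 6 \sqrt{146} \approx -7675.5$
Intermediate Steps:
$q{\left(K,J \right)} = K J^{2}$ ($q{\left(K,J \right)} = J K J = K J^{2}$)
$Y{\left(r \right)} = - 6 r - 3 r^{3}$ ($Y{\left(r \right)} = - 3 \left(\left(r r^{2} + r\right) + r\right) = - 3 \left(\left(r^{3} + r\right) + r\right) = - 3 \left(\left(r + r^{3}\right) + r\right) = - 3 \left(r^{3} + 2 r\right) = - 6 r - 3 r^{3}$)
$H{\left(D \right)} = \sqrt{D}$
$H{\left(Y{\left(-12 \right)} \right)} - \left(w 112 - 92\right) = \sqrt{3 \left(-12\right) \left(-2 - \left(-12\right)^{2}\right)} - \left(70 \cdot 112 - 92\right) = \sqrt{3 \left(-12\right) \left(-2 - 144\right)} - \left(7840 - 92\right) = \sqrt{3 \left(-12\right) \left(-2 - 144\right)} - 7748 = \sqrt{3 \left(-12\right) \left(-146\right)} - 7748 = \sqrt{5256} - 7748 = 6 \sqrt{146} - 7748 = -7748 + 6 \sqrt{146}$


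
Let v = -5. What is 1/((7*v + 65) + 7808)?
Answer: 1/7838 ≈ 0.00012758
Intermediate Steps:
1/((7*v + 65) + 7808) = 1/((7*(-5) + 65) + 7808) = 1/((-35 + 65) + 7808) = 1/(30 + 7808) = 1/7838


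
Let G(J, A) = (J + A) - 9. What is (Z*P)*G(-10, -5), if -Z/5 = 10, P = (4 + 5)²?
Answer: 97200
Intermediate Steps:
G(J, A) = -9 + A + J (G(J, A) = (A + J) - 9 = -9 + A + J)
P = 81 (P = 9² = 81)
Z = -50 (Z = -5*10 = -50)
(Z*P)*G(-10, -5) = (-50*81)*(-9 - 5 - 10) = -4050*(-24) = 97200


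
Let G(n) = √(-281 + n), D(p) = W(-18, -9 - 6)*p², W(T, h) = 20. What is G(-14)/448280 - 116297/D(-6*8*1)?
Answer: -116297/46080 + I*√295/448280 ≈ -2.5238 + 3.8314e-5*I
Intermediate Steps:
D(p) = 20*p²
G(-14)/448280 - 116297/D(-6*8*1) = √(-281 - 14)/448280 - 116297/(20*(-6*8*1)²) = √(-295)*(1/448280) - 116297/(20*(-48*1)²) = (I*√295)*(1/448280) - 116297/(20*(-48)²) = I*√295/448280 - 116297/(20*2304) = I*√295/448280 - 116297/46080 = -116297/46080 + I*√295/448280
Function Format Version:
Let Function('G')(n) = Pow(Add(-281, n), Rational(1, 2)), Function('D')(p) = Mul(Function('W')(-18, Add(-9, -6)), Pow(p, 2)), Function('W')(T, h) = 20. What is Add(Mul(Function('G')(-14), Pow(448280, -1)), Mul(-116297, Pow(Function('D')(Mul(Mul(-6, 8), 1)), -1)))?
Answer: Add(Rational(-116297, 46080), Mul(Rational(1, 448280), I, Pow(295, Rational(1, 2)))) ≈ Add(-2.5238, Mul(3.8314e-5, I))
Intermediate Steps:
Function('D')(p) = Mul(20, Pow(p, 2))
Add(Mul(Function('G')(-14), Pow(448280, -1)), Mul(-116297, Pow(Function('D')(Mul(Mul(-6, 8), 1)), -1))) = Add(Mul(Pow(Add(-281, -14), Rational(1, 2)), Pow(448280, -1)), Mul(-116297, Pow(Mul(20, Pow(Mul(Mul(-6, 8), 1), 2)), -1))) = Add(Mul(Pow(-295, Rational(1, 2)), Rational(1, 448280)), Mul(-116297, Pow(Mul(20, Pow(Mul(-48, 1), 2)), -1))) = Add(Mul(Mul(I, Pow(295, Rational(1, 2))), Rational(1, 448280)), Mul(-116297, Pow(Mul(20, Pow(-48, 2)), -1))) = Add(Mul(Rational(1, 448280), I, Pow(295, Rational(1, 2))), Mul(-116297, Pow(Mul(20, 2304), -1))) = Add(Mul(Rational(1, 448280), I, Pow(295, Rational(1, 2))), Mul(-116297, Pow(46080, -1))) = Add(Mul(Rational(1, 448280), I, Pow(295, Rational(1, 2))), Mul(-116297, Rational(1, 46080))) = Add(Mul(Rational(1, 448280), I, Pow(295, Rational(1, 2))), Rational(-116297, 46080)) = Add(Rational(-116297, 46080), Mul(Rational(1, 448280), I, Pow(295, Rational(1, 2))))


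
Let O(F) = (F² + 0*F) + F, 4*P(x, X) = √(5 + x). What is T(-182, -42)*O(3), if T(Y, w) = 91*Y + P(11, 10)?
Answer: -198732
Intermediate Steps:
P(x, X) = √(5 + x)/4
O(F) = F + F² (O(F) = (F² + 0) + F = F² + F = F + F²)
T(Y, w) = 1 + 91*Y (T(Y, w) = 91*Y + √(5 + 11)/4 = 91*Y + √16/4 = 91*Y + (¼)*4 = 91*Y + 1 = 1 + 91*Y)
T(-182, -42)*O(3) = (1 + 91*(-182))*(3*(1 + 3)) = (1 - 16562)*(3*4) = -16561*12 = -198732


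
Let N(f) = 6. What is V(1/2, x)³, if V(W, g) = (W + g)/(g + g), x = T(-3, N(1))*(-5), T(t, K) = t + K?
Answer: 24389/216000 ≈ 0.11291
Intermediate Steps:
T(t, K) = K + t
x = -15 (x = (6 - 3)*(-5) = 3*(-5) = -15)
V(W, g) = (W + g)/(2*g) (V(W, g) = (W + g)/((2*g)) = (W + g)*(1/(2*g)) = (W + g)/(2*g))
V(1/2, x)³ = ((½)*(1/2 - 15)/(-15))³ = ((½)*(-1/15)*(½ - 15))³ = ((½)*(-1/15)*(-29/2))³ = (29/60)³ = 24389/216000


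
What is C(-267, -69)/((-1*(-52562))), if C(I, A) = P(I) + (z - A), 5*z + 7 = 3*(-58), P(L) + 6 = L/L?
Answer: 139/262810 ≈ 0.00052890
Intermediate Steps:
P(L) = -5 (P(L) = -6 + L/L = -6 + 1 = -5)
z = -181/5 (z = -7/5 + (3*(-58))/5 = -7/5 + (1/5)*(-174) = -7/5 - 174/5 = -181/5 ≈ -36.200)
C(I, A) = -206/5 - A (C(I, A) = -5 + (-181/5 - A) = -206/5 - A)
C(-267, -69)/((-1*(-52562))) = (-206/5 - 1*(-69))/((-1*(-52562))) = (-206/5 + 69)/52562 = (139/5)*(1/52562) = 139/262810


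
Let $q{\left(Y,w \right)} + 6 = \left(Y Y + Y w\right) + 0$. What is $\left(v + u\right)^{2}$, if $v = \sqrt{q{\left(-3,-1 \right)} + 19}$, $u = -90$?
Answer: $7225$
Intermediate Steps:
$q{\left(Y,w \right)} = -6 + Y^{2} + Y w$ ($q{\left(Y,w \right)} = -6 + \left(\left(Y Y + Y w\right) + 0\right) = -6 + \left(\left(Y^{2} + Y w\right) + 0\right) = -6 + \left(Y^{2} + Y w\right) = -6 + Y^{2} + Y w$)
$v = 5$ ($v = \sqrt{\left(-6 + \left(-3\right)^{2} - -3\right) + 19} = \sqrt{\left(-6 + 9 + 3\right) + 19} = \sqrt{6 + 19} = \sqrt{25} = 5$)
$\left(v + u\right)^{2} = \left(5 - 90\right)^{2} = \left(-85\right)^{2} = 7225$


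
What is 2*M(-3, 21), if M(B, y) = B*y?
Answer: -126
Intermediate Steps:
2*M(-3, 21) = 2*(-3*21) = 2*(-63) = -126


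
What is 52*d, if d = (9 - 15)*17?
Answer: -5304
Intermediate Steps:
d = -102 (d = -6*17 = -102)
52*d = 52*(-102) = -5304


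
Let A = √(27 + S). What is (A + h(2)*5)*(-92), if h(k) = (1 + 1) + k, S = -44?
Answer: -1840 - 92*I*√17 ≈ -1840.0 - 379.33*I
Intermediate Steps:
h(k) = 2 + k
A = I*√17 (A = √(27 - 44) = √(-17) = I*√17 ≈ 4.1231*I)
(A + h(2)*5)*(-92) = (I*√17 + (2 + 2)*5)*(-92) = (I*√17 + 4*5)*(-92) = (I*√17 + 20)*(-92) = (20 + I*√17)*(-92) = -1840 - 92*I*√17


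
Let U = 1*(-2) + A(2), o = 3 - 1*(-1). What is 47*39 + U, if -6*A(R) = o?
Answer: 5491/3 ≈ 1830.3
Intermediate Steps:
o = 4 (o = 3 + 1 = 4)
A(R) = -⅔ (A(R) = -⅙*4 = -⅔)
U = -8/3 (U = 1*(-2) - ⅔ = -2 - ⅔ = -8/3 ≈ -2.6667)
47*39 + U = 47*39 - 8/3 = 1833 - 8/3 = 5491/3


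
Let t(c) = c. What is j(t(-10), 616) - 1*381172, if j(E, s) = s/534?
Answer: -101772616/267 ≈ -3.8117e+5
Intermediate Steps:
j(E, s) = s/534 (j(E, s) = s*(1/534) = s/534)
j(t(-10), 616) - 1*381172 = (1/534)*616 - 1*381172 = 308/267 - 381172 = -101772616/267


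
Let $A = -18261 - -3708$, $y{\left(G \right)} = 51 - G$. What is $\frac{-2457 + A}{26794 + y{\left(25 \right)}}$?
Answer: $- \frac{189}{298} \approx -0.63423$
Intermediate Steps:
$A = -14553$ ($A = -18261 + 3708 = -14553$)
$\frac{-2457 + A}{26794 + y{\left(25 \right)}} = \frac{-2457 - 14553}{26794 + \left(51 - 25\right)} = - \frac{17010}{26794 + \left(51 - 25\right)} = - \frac{17010}{26794 + 26} = - \frac{17010}{26820} = \left(-17010\right) \frac{1}{26820} = - \frac{189}{298}$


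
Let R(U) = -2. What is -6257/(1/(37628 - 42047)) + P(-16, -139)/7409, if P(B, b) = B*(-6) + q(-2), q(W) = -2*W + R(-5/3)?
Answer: 204856501445/7409 ≈ 2.7650e+7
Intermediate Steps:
q(W) = -2 - 2*W (q(W) = -2*W - 2 = -2 - 2*W)
P(B, b) = 2 - 6*B (P(B, b) = B*(-6) + (-2 - 2*(-2)) = -6*B + (-2 + 4) = -6*B + 2 = 2 - 6*B)
-6257/(1/(37628 - 42047)) + P(-16, -139)/7409 = -6257/(1/(37628 - 42047)) + (2 - 6*(-16))/7409 = -6257/(1/(-4419)) + (2 + 96)*(1/7409) = -6257/(-1/4419) + 98*(1/7409) = -6257*(-4419) + 98/7409 = 27649683 + 98/7409 = 204856501445/7409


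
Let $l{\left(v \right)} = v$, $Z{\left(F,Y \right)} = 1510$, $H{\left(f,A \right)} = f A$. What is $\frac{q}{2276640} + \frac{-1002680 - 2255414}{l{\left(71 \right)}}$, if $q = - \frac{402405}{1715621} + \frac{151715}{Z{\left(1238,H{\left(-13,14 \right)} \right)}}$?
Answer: $- \frac{3843140555249843134517}{83749265578140480} \approx -45889.0$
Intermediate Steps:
$H{\left(f,A \right)} = A f$
$q = \frac{51935561693}{518117542}$ ($q = - \frac{402405}{1715621} + \frac{151715}{1510} = \left(-402405\right) \frac{1}{1715621} + 151715 \cdot \frac{1}{1510} = - \frac{402405}{1715621} + \frac{30343}{302} = \frac{51935561693}{518117542} \approx 100.24$)
$\frac{q}{2276640} + \frac{-1002680 - 2255414}{l{\left(71 \right)}} = \frac{51935561693}{518117542 \cdot 2276640} + \frac{-1002680 - 2255414}{71} = \frac{51935561693}{518117542} \cdot \frac{1}{2276640} - \frac{3258094}{71} = \frac{51935561693}{1179567120818880} - \frac{3258094}{71} = - \frac{3843140555249843134517}{83749265578140480}$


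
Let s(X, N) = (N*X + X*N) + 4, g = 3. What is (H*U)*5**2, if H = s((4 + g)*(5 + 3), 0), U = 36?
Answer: 3600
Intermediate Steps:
s(X, N) = 4 + 2*N*X (s(X, N) = (N*X + N*X) + 4 = 2*N*X + 4 = 4 + 2*N*X)
H = 4 (H = 4 + 2*0*((4 + 3)*(5 + 3)) = 4 + 2*0*(7*8) = 4 + 2*0*56 = 4 + 0 = 4)
(H*U)*5**2 = (4*36)*5**2 = 144*25 = 3600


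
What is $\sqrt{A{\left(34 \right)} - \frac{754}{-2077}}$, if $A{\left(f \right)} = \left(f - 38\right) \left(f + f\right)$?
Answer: $\frac{i \sqrt{1171822630}}{2077} \approx 16.481 i$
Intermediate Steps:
$A{\left(f \right)} = 2 f \left(-38 + f\right)$ ($A{\left(f \right)} = \left(-38 + f\right) 2 f = 2 f \left(-38 + f\right)$)
$\sqrt{A{\left(34 \right)} - \frac{754}{-2077}} = \sqrt{2 \cdot 34 \left(-38 + 34\right) - \frac{754}{-2077}} = \sqrt{2 \cdot 34 \left(-4\right) - - \frac{754}{2077}} = \sqrt{-272 + \frac{754}{2077}} = \sqrt{- \frac{564190}{2077}} = \frac{i \sqrt{1171822630}}{2077}$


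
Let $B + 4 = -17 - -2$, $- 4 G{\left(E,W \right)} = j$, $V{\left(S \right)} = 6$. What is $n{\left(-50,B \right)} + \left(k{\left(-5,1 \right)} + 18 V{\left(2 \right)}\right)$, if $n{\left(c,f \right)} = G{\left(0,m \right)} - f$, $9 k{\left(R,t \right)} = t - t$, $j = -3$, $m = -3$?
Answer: $\frac{511}{4} \approx 127.75$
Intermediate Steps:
$G{\left(E,W \right)} = \frac{3}{4}$ ($G{\left(E,W \right)} = \left(- \frac{1}{4}\right) \left(-3\right) = \frac{3}{4}$)
$k{\left(R,t \right)} = 0$ ($k{\left(R,t \right)} = \frac{t - t}{9} = \frac{1}{9} \cdot 0 = 0$)
$B = -19$ ($B = -4 - 15 = -19$)
$n{\left(c,f \right)} = \frac{3}{4} - f$
$n{\left(-50,B \right)} + \left(k{\left(-5,1 \right)} + 18 V{\left(2 \right)}\right) = \left(\frac{3}{4} - -19\right) + \left(0 + 18 \cdot 6\right) = \left(\frac{3}{4} + 19\right) + \left(0 + 108\right) = \frac{79}{4} + 108 = \frac{511}{4}$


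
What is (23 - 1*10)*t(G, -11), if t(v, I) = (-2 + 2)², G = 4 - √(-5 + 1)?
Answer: 0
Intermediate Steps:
G = 4 - 2*I (G = 4 - √(-4) = 4 - 2*I ≈ 4.0 - 2.0*I)
t(v, I) = 0 (t(v, I) = 0² = 0)
(23 - 1*10)*t(G, -11) = (23 - 1*10)*0 = (23 - 10)*0 = 13*0 = 0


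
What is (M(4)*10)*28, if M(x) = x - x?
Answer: 0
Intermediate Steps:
M(x) = 0
(M(4)*10)*28 = (0*10)*28 = 0*28 = 0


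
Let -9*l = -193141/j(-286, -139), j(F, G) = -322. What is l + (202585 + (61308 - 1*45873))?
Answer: 631628819/2898 ≈ 2.1795e+5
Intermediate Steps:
l = -193141/2898 (l = -(-193141)/(9*(-322)) = -(-193141)*(-1)/(9*322) = -1/9*193141/322 = -193141/2898 ≈ -66.646)
l + (202585 + (61308 - 1*45873)) = -193141/2898 + (202585 + (61308 - 1*45873)) = -193141/2898 + (202585 + (61308 - 45873)) = -193141/2898 + (202585 + 15435) = -193141/2898 + 218020 = 631628819/2898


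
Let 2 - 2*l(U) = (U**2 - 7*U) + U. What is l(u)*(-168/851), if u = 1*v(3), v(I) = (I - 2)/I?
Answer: -980/2553 ≈ -0.38386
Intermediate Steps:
v(I) = (-2 + I)/I
u = 1/3 (u = 1*((-2 + 3)/3) = 1*((1/3)*1) = 1*(1/3) = 1/3 ≈ 0.33333)
l(U) = 1 + 3*U - U**2/2 (l(U) = 1 - ((U**2 - 7*U) + U)/2 = 1 - (U**2 - 6*U)/2 = 1 + (3*U - U**2/2) = 1 + 3*U - U**2/2)
l(u)*(-168/851) = (1 + 3*(1/3) - (1/3)**2/2)*(-168/851) = (1 + 1 - 1/2*1/9)*(-168*1/851) = (1 + 1 - 1/18)*(-168/851) = (35/18)*(-168/851) = -980/2553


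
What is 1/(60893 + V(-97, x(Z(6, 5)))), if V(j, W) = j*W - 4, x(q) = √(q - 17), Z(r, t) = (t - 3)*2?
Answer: 60889/3707592638 + 97*I*√13/3707592638 ≈ 1.6423e-5 + 9.433e-8*I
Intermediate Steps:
Z(r, t) = -6 + 2*t (Z(r, t) = (-3 + t)*2 = -6 + 2*t)
x(q) = √(-17 + q)
V(j, W) = -4 + W*j (V(j, W) = W*j - 4 = -4 + W*j)
1/(60893 + V(-97, x(Z(6, 5)))) = 1/(60893 + (-4 + √(-17 + (-6 + 2*5))*(-97))) = 1/(60893 + (-4 + √(-17 + (-6 + 10))*(-97))) = 1/(60893 + (-4 + √(-17 + 4)*(-97))) = 1/(60893 + (-4 + √(-13)*(-97))) = 1/(60893 + (-4 + (I*√13)*(-97))) = 1/(60893 + (-4 - 97*I*√13)) = 1/(60889 - 97*I*√13)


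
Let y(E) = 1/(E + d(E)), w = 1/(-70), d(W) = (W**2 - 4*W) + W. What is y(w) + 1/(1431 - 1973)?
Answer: 2655659/76422 ≈ 34.750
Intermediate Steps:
d(W) = W**2 - 3*W
w = -1/70 ≈ -0.014286
y(E) = 1/(E + E*(-3 + E))
y(w) + 1/(1431 - 1973) = 1/((-1/70)*(-2 - 1/70)) + 1/(1431 - 1973) = -70/(-141/70) + 1/(-542) = -70*(-70/141) - 1/542 = 4900/141 - 1/542 = 2655659/76422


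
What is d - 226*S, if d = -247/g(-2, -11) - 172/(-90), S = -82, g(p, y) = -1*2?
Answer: 1679167/90 ≈ 18657.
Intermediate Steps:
g(p, y) = -2
d = 11287/90 (d = -247/(-2) - 172/(-90) = -247*(-½) - 172*(-1/90) = 247/2 + 86/45 = 11287/90 ≈ 125.41)
d - 226*S = 11287/90 - 226*(-82) = 11287/90 + 18532 = 1679167/90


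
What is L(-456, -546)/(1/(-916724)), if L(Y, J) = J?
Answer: 500531304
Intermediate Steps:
L(-456, -546)/(1/(-916724)) = -546/(1/(-916724)) = -546/(-1/916724) = -546*(-916724) = 500531304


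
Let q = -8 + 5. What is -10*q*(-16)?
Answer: -480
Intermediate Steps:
q = -3
-10*q*(-16) = -10*(-3)*(-16) = 30*(-16) = -480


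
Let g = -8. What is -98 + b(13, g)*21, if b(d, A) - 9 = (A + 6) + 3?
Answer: 112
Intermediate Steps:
b(d, A) = 18 + A (b(d, A) = 9 + ((A + 6) + 3) = 9 + ((6 + A) + 3) = 9 + (9 + A) = 18 + A)
-98 + b(13, g)*21 = -98 + (18 - 8)*21 = -98 + 10*21 = -98 + 210 = 112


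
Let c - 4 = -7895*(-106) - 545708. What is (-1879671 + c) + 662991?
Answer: -925514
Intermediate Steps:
c = 291166 (c = 4 + (-7895*(-106) - 545708) = 4 + (836870 - 545708) = 4 + 291162 = 291166)
(-1879671 + c) + 662991 = (-1879671 + 291166) + 662991 = -1588505 + 662991 = -925514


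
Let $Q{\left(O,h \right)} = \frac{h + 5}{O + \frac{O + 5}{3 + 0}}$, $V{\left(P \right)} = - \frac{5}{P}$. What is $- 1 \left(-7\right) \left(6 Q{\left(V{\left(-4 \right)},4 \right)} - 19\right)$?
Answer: $- \frac{98}{5} \approx -19.6$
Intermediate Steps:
$Q{\left(O,h \right)} = \frac{5 + h}{\frac{5}{3} + \frac{4 O}{3}}$ ($Q{\left(O,h \right)} = \frac{5 + h}{O + \frac{5 + O}{3}} = \frac{5 + h}{O + \left(5 + O\right) \frac{1}{3}} = \frac{5 + h}{O + \left(\frac{5}{3} + \frac{O}{3}\right)} = \frac{5 + h}{\frac{5}{3} + \frac{4 O}{3}}$)
$- 1 \left(-7\right) \left(6 Q{\left(V{\left(-4 \right)},4 \right)} - 19\right) = - 1 \left(-7\right) \left(6 \frac{3 \left(5 + 4\right)}{5 + 4 \left(- \frac{5}{-4}\right)} - 19\right) = - \left(-7\right) \left(6 \cdot 3 \frac{1}{5 + 4 \left(\left(-5\right) \left(- \frac{1}{4}\right)\right)} 9 - 19\right) = - \left(-7\right) \left(6 \cdot 3 \frac{1}{5 + 4 \cdot \frac{5}{4}} \cdot 9 - 19\right) = - \left(-7\right) \left(6 \cdot 3 \frac{1}{5 + 5} \cdot 9 - 19\right) = - \left(-7\right) \left(6 \cdot 3 \cdot \frac{1}{10} \cdot 9 - 19\right) = - \left(-7\right) \left(6 \cdot \frac{27}{10} - 19\right) = - \left(-7\right) \left(\frac{81}{5} - 19\right) = - \frac{\left(-7\right) \left(-14\right)}{5} = \left(-1\right) \frac{98}{5} = - \frac{98}{5}$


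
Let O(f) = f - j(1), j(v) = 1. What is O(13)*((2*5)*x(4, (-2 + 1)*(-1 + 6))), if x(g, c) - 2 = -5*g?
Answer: -2160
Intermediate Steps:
x(g, c) = 2 - 5*g
O(f) = -1 + f (O(f) = f - 1*1 = f - 1 = -1 + f)
O(13)*((2*5)*x(4, (-2 + 1)*(-1 + 6))) = (-1 + 13)*((2*5)*(2 - 5*4)) = 12*(10*(2 - 20)) = 12*(10*(-18)) = 12*(-180) = -2160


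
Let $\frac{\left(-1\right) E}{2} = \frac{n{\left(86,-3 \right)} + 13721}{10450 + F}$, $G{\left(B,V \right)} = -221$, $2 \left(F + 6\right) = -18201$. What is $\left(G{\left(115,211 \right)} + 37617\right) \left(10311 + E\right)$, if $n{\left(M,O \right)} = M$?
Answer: $\frac{1034015442884}{2687} \approx 3.8482 \cdot 10^{8}$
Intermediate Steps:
$F = - \frac{18213}{2}$ ($F = -6 + \frac{1}{2} \left(-18201\right) = -6 - \frac{18201}{2} = - \frac{18213}{2} \approx -9106.5$)
$E = - \frac{55228}{2687}$ ($E = - 2 \frac{86 + 13721}{10450 - \frac{18213}{2}} = - 2 \frac{13807}{\frac{2687}{2}} = - 2 \cdot 13807 \cdot \frac{2}{2687} = \left(-2\right) \frac{27614}{2687} = - \frac{55228}{2687} \approx -20.554$)
$\left(G{\left(115,211 \right)} + 37617\right) \left(10311 + E\right) = \left(-221 + 37617\right) \left(10311 - \frac{55228}{2687}\right) = 37396 \cdot \frac{27650429}{2687} = \frac{1034015442884}{2687}$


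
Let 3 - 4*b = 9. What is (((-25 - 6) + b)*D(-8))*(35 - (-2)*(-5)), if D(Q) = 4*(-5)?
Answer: 16250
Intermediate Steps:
b = -3/2 (b = 3/4 - 1/4*9 = 3/4 - 9/4 = -3/2 ≈ -1.5000)
D(Q) = -20
(((-25 - 6) + b)*D(-8))*(35 - (-2)*(-5)) = (((-25 - 6) - 3/2)*(-20))*(35 - (-2)*(-5)) = ((-31 - 3/2)*(-20))*(35 - 1*10) = (-65/2*(-20))*(35 - 10) = 650*25 = 16250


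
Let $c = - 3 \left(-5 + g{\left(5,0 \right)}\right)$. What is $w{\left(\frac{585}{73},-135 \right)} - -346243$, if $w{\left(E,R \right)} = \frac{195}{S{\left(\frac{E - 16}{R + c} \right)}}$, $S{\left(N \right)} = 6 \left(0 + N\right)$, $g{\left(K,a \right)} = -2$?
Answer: $\frac{202130134}{583} \approx 3.4671 \cdot 10^{5}$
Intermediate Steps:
$c = 21$ ($c = - 3 \left(-5 - 2\right) = \left(-3\right) \left(-7\right) = 21$)
$S{\left(N \right)} = 6 N$
$w{\left(E,R \right)} = \frac{65 \left(21 + R\right)}{2 \left(-16 + E\right)}$ ($w{\left(E,R \right)} = \frac{195}{6 \frac{E - 16}{R + 21}} = \frac{195}{6 \frac{-16 + E}{21 + R}} = \frac{195}{6 \frac{1}{21 + R} \left(-16 + E\right)} = 195 \frac{21 + R}{6 \left(-16 + E\right)} = \frac{65 \left(21 + R\right)}{2 \left(-16 + E\right)}$)
$w{\left(\frac{585}{73},-135 \right)} - -346243 = \frac{65 \left(21 - 135\right)}{2 \left(-16 + \frac{585}{73}\right)} - -346243 = \frac{65}{2} \frac{1}{-16 + 585 \cdot \frac{1}{73}} \left(-114\right) + 346243 = \frac{65}{2} \frac{1}{-16 + \frac{585}{73}} \left(-114\right) + 346243 = \frac{65}{2} \frac{1}{- \frac{583}{73}} \left(-114\right) + 346243 = \frac{65}{2} \left(- \frac{73}{583}\right) \left(-114\right) + 346243 = \frac{270465}{583} + 346243 = \frac{202130134}{583}$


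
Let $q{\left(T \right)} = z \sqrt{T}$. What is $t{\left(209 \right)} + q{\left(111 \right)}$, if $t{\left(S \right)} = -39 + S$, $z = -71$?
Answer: $170 - 71 \sqrt{111} \approx -578.03$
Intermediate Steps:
$q{\left(T \right)} = - 71 \sqrt{T}$
$t{\left(209 \right)} + q{\left(111 \right)} = \left(-39 + 209\right) - 71 \sqrt{111} = 170 - 71 \sqrt{111}$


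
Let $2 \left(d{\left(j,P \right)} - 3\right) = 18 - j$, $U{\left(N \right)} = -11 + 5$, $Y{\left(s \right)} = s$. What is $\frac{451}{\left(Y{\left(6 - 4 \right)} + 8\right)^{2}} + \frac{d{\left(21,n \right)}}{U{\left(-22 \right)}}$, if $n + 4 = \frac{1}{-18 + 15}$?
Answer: $\frac{213}{50} \approx 4.26$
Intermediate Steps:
$U{\left(N \right)} = -6$
$n = - \frac{13}{3}$ ($n = -4 + \frac{1}{-18 + 15} = -4 + \frac{1}{-3} = -4 - \frac{1}{3} = - \frac{13}{3} \approx -4.3333$)
$d{\left(j,P \right)} = 12 - \frac{j}{2}$ ($d{\left(j,P \right)} = 3 + \frac{18 - j}{2} = 3 - \left(-9 + \frac{j}{2}\right) = 12 - \frac{j}{2}$)
$\frac{451}{\left(Y{\left(6 - 4 \right)} + 8\right)^{2}} + \frac{d{\left(21,n \right)}}{U{\left(-22 \right)}} = \frac{451}{\left(\left(6 - 4\right) + 8\right)^{2}} + \frac{12 - \frac{21}{2}}{-6} = \frac{451}{\left(\left(6 - 4\right) + 8\right)^{2}} + \left(12 - \frac{21}{2}\right) \left(- \frac{1}{6}\right) = \frac{451}{\left(2 + 8\right)^{2}} + \frac{3}{2} \left(- \frac{1}{6}\right) = \frac{451}{10^{2}} - \frac{1}{4} = \frac{451}{100} - \frac{1}{4} = \frac{213}{50}$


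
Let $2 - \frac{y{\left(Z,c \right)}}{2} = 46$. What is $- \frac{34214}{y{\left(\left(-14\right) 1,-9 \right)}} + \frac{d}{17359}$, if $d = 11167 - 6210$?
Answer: $\frac{297178521}{763796} \approx 389.08$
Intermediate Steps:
$y{\left(Z,c \right)} = -88$ ($y{\left(Z,c \right)} = 4 - 92 = -88$)
$d = 4957$ ($d = 11167 - 6210 = 4957$)
$- \frac{34214}{y{\left(\left(-14\right) 1,-9 \right)}} + \frac{d}{17359} = - \frac{34214}{-88} + \frac{4957}{17359} = \left(-34214\right) \left(- \frac{1}{88}\right) + 4957 \cdot \frac{1}{17359} = \frac{17107}{44} + \frac{4957}{17359} = \frac{297178521}{763796}$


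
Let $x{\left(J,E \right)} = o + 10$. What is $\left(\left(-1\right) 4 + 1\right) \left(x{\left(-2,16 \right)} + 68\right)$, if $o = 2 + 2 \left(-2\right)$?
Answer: $-228$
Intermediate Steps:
$o = -2$ ($o = 2 - 4 = -2$)
$x{\left(J,E \right)} = 8$ ($x{\left(J,E \right)} = -2 + 10 = 8$)
$\left(\left(-1\right) 4 + 1\right) \left(x{\left(-2,16 \right)} + 68\right) = \left(\left(-1\right) 4 + 1\right) \left(8 + 68\right) = \left(-4 + 1\right) 76 = \left(-3\right) 76 = -228$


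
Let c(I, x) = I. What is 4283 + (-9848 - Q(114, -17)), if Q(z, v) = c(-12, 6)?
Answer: -5553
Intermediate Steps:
Q(z, v) = -12
4283 + (-9848 - Q(114, -17)) = 4283 + (-9848 - 1*(-12)) = 4283 + (-9848 + 12) = 4283 - 9836 = -5553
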